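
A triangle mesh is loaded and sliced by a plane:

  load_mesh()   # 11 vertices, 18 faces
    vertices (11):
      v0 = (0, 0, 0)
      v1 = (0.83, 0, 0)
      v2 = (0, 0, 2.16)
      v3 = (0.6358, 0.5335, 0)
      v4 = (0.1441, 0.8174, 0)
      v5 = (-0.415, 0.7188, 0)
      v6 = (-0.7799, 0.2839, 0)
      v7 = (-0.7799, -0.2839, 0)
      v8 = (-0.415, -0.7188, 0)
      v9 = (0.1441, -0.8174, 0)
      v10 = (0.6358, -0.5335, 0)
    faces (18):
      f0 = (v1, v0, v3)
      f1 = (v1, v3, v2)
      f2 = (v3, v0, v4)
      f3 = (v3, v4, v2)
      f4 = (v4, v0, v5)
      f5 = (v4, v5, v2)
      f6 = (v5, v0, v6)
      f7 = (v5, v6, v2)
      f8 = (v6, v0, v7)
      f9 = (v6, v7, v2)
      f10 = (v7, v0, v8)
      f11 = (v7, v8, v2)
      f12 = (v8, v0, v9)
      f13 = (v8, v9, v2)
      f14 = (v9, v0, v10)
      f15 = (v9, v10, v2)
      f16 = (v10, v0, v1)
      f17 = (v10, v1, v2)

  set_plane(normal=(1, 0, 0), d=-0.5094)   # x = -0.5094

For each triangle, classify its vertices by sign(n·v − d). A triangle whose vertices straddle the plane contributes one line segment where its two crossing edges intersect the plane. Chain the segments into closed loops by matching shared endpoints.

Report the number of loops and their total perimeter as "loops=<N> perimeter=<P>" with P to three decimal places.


loops=1 perimeter=3.302

Straddling triangles (6 of 18):
  (v5,v0,v6) [++-] → (-0.5094, 0.185432, 0)–(-0.5094, 0.606291, 0)  len=0.4209
  (v5,v6,v2) [+-+] → (-0.5094, 0.606291, 0)–(-0.5094, 0.185432, 0.749173)  len=0.8593
  (v6,v0,v7) [-+-] → (-0.5094, 0.185432, 0)–(-0.5094, -0.185432, 0)  len=0.3709
  (v6,v7,v2) [--+] → (-0.5094, -0.185432, 0.749173)–(-0.5094, 0.185432, 0.749173)  len=0.3709
  (v7,v0,v8) [-++] → (-0.5094, -0.185432, 0)–(-0.5094, -0.606291, 0)  len=0.4209
  (v7,v8,v2) [-++] → (-0.5094, -0.606291, 0)–(-0.5094, -0.185432, 0.749173)  len=0.8593

Chained into 1 loop(s):
  loop 1: 6 segments, perimeter = 3.3020
Total perimeter = 3.302


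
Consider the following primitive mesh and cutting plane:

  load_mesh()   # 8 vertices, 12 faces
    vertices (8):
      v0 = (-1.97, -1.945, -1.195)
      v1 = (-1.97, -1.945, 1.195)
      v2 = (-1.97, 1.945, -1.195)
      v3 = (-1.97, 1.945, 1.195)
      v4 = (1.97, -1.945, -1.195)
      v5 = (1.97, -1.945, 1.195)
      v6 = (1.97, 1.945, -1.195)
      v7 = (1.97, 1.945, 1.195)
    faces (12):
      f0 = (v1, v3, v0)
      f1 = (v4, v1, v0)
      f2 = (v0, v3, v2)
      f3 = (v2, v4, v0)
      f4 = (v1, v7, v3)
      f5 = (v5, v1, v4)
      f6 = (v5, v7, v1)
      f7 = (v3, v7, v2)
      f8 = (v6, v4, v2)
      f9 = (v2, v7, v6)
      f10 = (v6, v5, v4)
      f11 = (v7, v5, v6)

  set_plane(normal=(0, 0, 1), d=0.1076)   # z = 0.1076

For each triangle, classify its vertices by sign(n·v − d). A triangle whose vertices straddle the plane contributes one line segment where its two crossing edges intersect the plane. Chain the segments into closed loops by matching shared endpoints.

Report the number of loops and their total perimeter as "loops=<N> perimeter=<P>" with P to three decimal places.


loops=1 perimeter=15.660

Straddling triangles (8 of 12):
  (v1,v3,v0) [++-] → (-1.97, 0.175131, 0.1076)–(-1.97, -1.945, 0.1076)  len=2.1201
  (v4,v1,v0) [-+-] → (-0.177382, -1.945, 0.1076)–(-1.97, -1.945, 0.1076)  len=1.7926
  (v0,v3,v2) [-+-] → (-1.97, 0.175131, 0.1076)–(-1.97, 1.945, 0.1076)  len=1.7699
  (v5,v1,v4) [++-] → (-0.177382, -1.945, 0.1076)–(1.97, -1.945, 0.1076)  len=2.1474
  (v3,v7,v2) [++-] → (0.177382, 1.945, 0.1076)–(-1.97, 1.945, 0.1076)  len=2.1474
  (v2,v7,v6) [-+-] → (0.177382, 1.945, 0.1076)–(1.97, 1.945, 0.1076)  len=1.7926
  (v6,v5,v4) [-+-] → (1.97, -0.175131, 0.1076)–(1.97, -1.945, 0.1076)  len=1.7699
  (v7,v5,v6) [++-] → (1.97, -0.175131, 0.1076)–(1.97, 1.945, 0.1076)  len=2.1201

Chained into 1 loop(s):
  loop 1: 8 segments, perimeter = 15.6600
Total perimeter = 15.660


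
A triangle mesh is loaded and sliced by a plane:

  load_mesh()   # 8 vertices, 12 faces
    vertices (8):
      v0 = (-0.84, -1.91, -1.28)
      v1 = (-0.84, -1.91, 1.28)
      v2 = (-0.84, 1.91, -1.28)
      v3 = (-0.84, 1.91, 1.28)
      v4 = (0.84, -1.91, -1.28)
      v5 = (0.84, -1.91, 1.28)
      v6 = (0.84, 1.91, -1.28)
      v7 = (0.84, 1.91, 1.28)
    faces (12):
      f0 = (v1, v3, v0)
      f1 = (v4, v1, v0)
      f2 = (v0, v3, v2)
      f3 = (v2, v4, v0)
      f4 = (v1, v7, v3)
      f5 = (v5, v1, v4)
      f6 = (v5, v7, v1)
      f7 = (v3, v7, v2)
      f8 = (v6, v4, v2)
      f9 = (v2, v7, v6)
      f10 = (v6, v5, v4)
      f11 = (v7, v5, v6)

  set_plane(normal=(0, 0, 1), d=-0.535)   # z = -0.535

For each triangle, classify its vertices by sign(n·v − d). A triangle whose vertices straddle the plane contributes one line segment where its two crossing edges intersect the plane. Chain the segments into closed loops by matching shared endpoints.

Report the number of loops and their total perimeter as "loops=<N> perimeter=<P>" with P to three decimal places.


loops=1 perimeter=11.000

Straddling triangles (8 of 12):
  (v1,v3,v0) [++-] → (-0.84, -0.79832, -0.535)–(-0.84, -1.91, -0.535)  len=1.1117
  (v4,v1,v0) [-+-] → (0.351094, -1.91, -0.535)–(-0.84, -1.91, -0.535)  len=1.1911
  (v0,v3,v2) [-+-] → (-0.84, -0.79832, -0.535)–(-0.84, 1.91, -0.535)  len=2.7083
  (v5,v1,v4) [++-] → (0.351094, -1.91, -0.535)–(0.84, -1.91, -0.535)  len=0.4889
  (v3,v7,v2) [++-] → (-0.351094, 1.91, -0.535)–(-0.84, 1.91, -0.535)  len=0.4889
  (v2,v7,v6) [-+-] → (-0.351094, 1.91, -0.535)–(0.84, 1.91, -0.535)  len=1.1911
  (v6,v5,v4) [-+-] → (0.84, 0.79832, -0.535)–(0.84, -1.91, -0.535)  len=2.7083
  (v7,v5,v6) [++-] → (0.84, 0.79832, -0.535)–(0.84, 1.91, -0.535)  len=1.1117

Chained into 1 loop(s):
  loop 1: 8 segments, perimeter = 11.0000
Total perimeter = 11.000


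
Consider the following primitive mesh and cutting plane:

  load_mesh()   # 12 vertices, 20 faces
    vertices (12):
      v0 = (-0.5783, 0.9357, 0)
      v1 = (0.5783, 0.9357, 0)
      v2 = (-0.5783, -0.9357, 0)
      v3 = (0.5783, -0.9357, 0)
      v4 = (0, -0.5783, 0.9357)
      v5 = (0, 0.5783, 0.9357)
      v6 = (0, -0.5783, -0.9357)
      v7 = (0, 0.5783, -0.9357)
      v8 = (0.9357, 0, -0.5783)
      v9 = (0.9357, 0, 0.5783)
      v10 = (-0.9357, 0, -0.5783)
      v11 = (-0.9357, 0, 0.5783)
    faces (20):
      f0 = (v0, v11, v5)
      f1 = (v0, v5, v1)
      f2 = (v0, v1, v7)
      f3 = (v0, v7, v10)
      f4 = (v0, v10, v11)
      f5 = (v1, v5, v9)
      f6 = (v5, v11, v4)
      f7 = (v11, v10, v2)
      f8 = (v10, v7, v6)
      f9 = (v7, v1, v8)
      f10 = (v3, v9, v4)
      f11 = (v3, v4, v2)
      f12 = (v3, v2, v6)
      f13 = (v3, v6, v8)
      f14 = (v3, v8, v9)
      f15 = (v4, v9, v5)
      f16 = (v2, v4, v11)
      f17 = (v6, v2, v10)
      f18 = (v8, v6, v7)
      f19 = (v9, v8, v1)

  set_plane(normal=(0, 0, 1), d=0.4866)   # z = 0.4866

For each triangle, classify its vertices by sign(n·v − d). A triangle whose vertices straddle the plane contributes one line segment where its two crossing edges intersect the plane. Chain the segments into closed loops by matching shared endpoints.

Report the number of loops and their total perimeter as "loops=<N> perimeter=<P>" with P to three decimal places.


loops=1 perimeter=5.148

Straddling triangles (10 of 20):
  (v0,v11,v5) [-++] → (-0.879028, 0.148372, 0.4866)–(-0.277562, 0.749838, 0.4866)  len=0.8506
  (v0,v5,v1) [-+-] → (-0.277562, 0.749838, 0.4866)–(0.277562, 0.749838, 0.4866)  len=0.5551
  (v0,v10,v11) [--+] → (-0.9357, 0, 0.4866)–(-0.879028, 0.148372, 0.4866)  len=0.1588
  (v1,v5,v9) [-++] → (0.277562, 0.749838, 0.4866)–(0.879028, 0.148372, 0.4866)  len=0.8506
  (v11,v10,v2) [+--] → (-0.9357, 0, 0.4866)–(-0.879028, -0.148372, 0.4866)  len=0.1588
  (v3,v9,v4) [-++] → (0.879028, -0.148372, 0.4866)–(0.277562, -0.749838, 0.4866)  len=0.8506
  (v3,v4,v2) [-+-] → (0.277562, -0.749838, 0.4866)–(-0.277562, -0.749838, 0.4866)  len=0.5551
  (v3,v8,v9) [--+] → (0.9357, 0, 0.4866)–(0.879028, -0.148372, 0.4866)  len=0.1588
  (v2,v4,v11) [-++] → (-0.277562, -0.749838, 0.4866)–(-0.879028, -0.148372, 0.4866)  len=0.8506
  (v9,v8,v1) [+--] → (0.9357, 0, 0.4866)–(0.879028, 0.148372, 0.4866)  len=0.1588

Chained into 1 loop(s):
  loop 1: 10 segments, perimeter = 5.1480
Total perimeter = 5.148


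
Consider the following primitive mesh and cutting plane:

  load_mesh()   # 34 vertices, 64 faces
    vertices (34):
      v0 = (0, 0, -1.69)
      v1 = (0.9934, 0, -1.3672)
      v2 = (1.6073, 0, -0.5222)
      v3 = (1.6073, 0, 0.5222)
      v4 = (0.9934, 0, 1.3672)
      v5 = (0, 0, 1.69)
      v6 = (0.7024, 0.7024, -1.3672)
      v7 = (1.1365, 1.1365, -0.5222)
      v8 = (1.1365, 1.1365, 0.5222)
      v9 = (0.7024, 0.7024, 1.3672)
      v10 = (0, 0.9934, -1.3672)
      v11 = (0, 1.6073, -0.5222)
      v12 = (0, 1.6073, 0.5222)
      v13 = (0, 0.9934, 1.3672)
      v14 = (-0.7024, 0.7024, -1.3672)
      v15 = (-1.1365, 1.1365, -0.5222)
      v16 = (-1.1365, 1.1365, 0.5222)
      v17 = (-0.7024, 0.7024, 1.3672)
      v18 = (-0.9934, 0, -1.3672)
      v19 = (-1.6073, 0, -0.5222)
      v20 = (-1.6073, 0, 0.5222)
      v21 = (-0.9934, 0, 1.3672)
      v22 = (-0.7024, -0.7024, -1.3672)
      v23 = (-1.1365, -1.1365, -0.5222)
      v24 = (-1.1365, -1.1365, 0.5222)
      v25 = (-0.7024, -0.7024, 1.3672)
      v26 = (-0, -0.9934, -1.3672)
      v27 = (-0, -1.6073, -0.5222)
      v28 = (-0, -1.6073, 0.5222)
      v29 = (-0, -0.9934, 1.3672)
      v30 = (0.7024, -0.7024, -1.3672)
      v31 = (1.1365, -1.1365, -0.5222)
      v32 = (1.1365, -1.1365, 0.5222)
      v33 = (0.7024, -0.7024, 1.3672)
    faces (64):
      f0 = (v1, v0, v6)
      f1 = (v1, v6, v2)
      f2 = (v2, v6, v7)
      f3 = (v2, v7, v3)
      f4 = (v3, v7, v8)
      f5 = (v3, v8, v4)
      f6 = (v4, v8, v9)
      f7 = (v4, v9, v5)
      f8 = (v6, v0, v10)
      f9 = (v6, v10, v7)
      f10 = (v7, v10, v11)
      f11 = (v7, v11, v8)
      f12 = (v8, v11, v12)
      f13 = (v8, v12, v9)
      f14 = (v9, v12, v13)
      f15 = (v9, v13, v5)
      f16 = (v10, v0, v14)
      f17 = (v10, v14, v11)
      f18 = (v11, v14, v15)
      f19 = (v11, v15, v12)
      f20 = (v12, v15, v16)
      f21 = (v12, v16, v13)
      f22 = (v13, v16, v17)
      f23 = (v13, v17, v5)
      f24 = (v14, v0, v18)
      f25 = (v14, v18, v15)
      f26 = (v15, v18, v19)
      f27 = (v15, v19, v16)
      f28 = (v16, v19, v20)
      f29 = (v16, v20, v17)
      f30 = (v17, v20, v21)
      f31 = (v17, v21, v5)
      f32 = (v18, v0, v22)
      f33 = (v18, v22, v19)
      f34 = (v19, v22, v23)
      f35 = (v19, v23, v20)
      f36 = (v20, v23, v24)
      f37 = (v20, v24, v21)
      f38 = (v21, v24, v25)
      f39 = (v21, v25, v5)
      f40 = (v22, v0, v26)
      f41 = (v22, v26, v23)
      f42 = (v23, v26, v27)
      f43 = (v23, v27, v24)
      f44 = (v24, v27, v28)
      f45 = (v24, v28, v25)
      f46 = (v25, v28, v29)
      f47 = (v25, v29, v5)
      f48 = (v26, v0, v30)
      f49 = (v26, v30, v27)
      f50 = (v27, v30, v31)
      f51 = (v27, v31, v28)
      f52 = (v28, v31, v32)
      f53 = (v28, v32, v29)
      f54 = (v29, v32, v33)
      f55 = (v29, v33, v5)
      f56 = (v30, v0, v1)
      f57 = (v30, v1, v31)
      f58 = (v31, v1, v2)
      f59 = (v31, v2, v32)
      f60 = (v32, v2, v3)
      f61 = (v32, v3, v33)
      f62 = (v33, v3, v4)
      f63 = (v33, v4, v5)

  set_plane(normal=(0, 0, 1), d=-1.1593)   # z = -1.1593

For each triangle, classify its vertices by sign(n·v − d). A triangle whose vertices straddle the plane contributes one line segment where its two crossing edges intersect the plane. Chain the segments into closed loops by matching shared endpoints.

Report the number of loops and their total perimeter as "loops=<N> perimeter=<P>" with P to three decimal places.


loops=1 perimeter=7.007

Straddling triangles (16 of 64):
  (v1,v6,v2) [--+] → (0.925038, 0.529585, -1.1593)–(1.14444, 0, -1.1593)  len=0.5732
  (v2,v6,v7) [+-+] → (0.925038, 0.529585, -1.1593)–(0.809204, 0.809204, -1.1593)  len=0.3027
  (v6,v10,v7) [--+] → (0.279619, 1.02861, -1.1593)–(0.809204, 0.809204, -1.1593)  len=0.5732
  (v7,v10,v11) [+-+] → (0.279619, 1.02861, -1.1593)–(0, 1.14444, -1.1593)  len=0.3027
  (v10,v14,v11) [--+] → (-0.529585, 0.925038, -1.1593)–(0, 1.14444, -1.1593)  len=0.5732
  (v11,v14,v15) [+-+] → (-0.529585, 0.925038, -1.1593)–(-0.809204, 0.809204, -1.1593)  len=0.3027
  (v14,v18,v15) [--+] → (-1.02861, 0.279619, -1.1593)–(-0.809204, 0.809204, -1.1593)  len=0.5732
  (v15,v18,v19) [+-+] → (-1.02861, 0.279619, -1.1593)–(-1.14444, 0, -1.1593)  len=0.3027
  (v18,v22,v19) [--+] → (-0.925038, -0.529585, -1.1593)–(-1.14444, 0, -1.1593)  len=0.5732
  (v19,v22,v23) [+-+] → (-0.925038, -0.529585, -1.1593)–(-0.809204, -0.809204, -1.1593)  len=0.3027
  (v22,v26,v23) [--+] → (-0.279619, -1.02861, -1.1593)–(-0.809204, -0.809204, -1.1593)  len=0.5732
  (v23,v26,v27) [+-+] → (-0.279619, -1.02861, -1.1593)–(0, -1.14444, -1.1593)  len=0.3027
  (v26,v30,v27) [--+] → (0.529585, -0.925038, -1.1593)–(0, -1.14444, -1.1593)  len=0.5732
  (v27,v30,v31) [+-+] → (0.529585, -0.925038, -1.1593)–(0.809204, -0.809204, -1.1593)  len=0.3027
  (v30,v1,v31) [--+] → (1.02861, -0.279619, -1.1593)–(0.809204, -0.809204, -1.1593)  len=0.5732
  (v31,v1,v2) [+-+] → (1.02861, -0.279619, -1.1593)–(1.14444, 0, -1.1593)  len=0.3027

Chained into 1 loop(s):
  loop 1: 16 segments, perimeter = 7.0072
Total perimeter = 7.007


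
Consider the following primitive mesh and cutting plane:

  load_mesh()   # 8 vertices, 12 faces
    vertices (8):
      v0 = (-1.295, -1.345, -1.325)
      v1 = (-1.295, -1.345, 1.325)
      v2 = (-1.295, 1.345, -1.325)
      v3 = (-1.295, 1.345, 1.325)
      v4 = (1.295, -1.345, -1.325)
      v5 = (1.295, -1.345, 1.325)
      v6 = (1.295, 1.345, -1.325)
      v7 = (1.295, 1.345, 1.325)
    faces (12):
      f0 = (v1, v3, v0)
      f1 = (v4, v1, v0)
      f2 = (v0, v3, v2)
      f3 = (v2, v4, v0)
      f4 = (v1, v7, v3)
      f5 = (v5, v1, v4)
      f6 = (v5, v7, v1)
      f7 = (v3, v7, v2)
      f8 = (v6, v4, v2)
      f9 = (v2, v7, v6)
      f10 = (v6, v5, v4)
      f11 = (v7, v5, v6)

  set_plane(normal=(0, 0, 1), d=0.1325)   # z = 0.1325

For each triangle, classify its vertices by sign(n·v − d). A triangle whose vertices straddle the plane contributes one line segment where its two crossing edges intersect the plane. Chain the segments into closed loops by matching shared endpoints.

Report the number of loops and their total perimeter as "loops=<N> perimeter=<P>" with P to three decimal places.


Straddling triangles (8 of 12):
  (v1,v3,v0) [++-] → (-1.295, 0.1345, 0.1325)–(-1.295, -1.345, 0.1325)  len=1.4795
  (v4,v1,v0) [-+-] → (-0.1295, -1.345, 0.1325)–(-1.295, -1.345, 0.1325)  len=1.1655
  (v0,v3,v2) [-+-] → (-1.295, 0.1345, 0.1325)–(-1.295, 1.345, 0.1325)  len=1.2105
  (v5,v1,v4) [++-] → (-0.1295, -1.345, 0.1325)–(1.295, -1.345, 0.1325)  len=1.4245
  (v3,v7,v2) [++-] → (0.1295, 1.345, 0.1325)–(-1.295, 1.345, 0.1325)  len=1.4245
  (v2,v7,v6) [-+-] → (0.1295, 1.345, 0.1325)–(1.295, 1.345, 0.1325)  len=1.1655
  (v6,v5,v4) [-+-] → (1.295, -0.1345, 0.1325)–(1.295, -1.345, 0.1325)  len=1.2105
  (v7,v5,v6) [++-] → (1.295, -0.1345, 0.1325)–(1.295, 1.345, 0.1325)  len=1.4795

Chained into 1 loop(s):
  loop 1: 8 segments, perimeter = 10.5600
Total perimeter = 10.560

loops=1 perimeter=10.560


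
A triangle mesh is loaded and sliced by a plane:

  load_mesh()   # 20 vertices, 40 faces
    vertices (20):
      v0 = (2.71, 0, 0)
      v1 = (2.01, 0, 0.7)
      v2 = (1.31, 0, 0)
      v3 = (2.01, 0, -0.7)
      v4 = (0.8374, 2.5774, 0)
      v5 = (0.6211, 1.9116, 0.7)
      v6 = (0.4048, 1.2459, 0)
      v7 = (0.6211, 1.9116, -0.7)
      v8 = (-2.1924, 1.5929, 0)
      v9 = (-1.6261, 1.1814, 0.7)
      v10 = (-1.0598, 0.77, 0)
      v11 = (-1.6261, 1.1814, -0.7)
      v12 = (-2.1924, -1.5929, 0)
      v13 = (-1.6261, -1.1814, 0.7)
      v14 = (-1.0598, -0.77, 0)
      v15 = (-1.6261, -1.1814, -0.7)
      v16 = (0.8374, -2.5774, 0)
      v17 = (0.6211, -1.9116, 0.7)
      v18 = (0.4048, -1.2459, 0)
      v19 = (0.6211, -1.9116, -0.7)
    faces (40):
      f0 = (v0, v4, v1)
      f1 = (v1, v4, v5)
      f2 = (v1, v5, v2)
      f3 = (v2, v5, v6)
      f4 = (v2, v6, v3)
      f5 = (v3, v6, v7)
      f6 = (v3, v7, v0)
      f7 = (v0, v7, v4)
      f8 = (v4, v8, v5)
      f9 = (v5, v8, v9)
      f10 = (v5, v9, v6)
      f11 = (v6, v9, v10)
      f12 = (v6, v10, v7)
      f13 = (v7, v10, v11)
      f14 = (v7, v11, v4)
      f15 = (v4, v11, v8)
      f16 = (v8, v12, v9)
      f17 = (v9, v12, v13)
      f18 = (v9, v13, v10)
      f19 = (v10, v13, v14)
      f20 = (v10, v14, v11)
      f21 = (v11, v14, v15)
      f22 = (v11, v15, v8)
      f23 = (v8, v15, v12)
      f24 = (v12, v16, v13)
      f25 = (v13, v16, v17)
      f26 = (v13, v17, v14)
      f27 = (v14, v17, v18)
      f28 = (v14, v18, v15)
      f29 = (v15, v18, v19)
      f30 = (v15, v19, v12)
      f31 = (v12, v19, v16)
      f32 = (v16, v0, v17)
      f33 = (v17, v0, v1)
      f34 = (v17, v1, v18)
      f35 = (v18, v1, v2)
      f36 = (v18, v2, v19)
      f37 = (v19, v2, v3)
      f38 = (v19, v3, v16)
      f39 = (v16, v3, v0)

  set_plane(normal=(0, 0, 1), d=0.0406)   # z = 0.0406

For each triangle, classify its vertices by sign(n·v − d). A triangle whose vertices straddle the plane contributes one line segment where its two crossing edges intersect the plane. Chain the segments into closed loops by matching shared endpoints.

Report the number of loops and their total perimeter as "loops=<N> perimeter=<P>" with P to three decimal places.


Straddling triangles (20 of 40):
  (v0,v4,v1) [--+] → (0.905411, 2.42791, 0.0406)–(2.6694, 0, 0.0406)  len=3.0011
  (v1,v4,v5) [+-+] → (0.905411, 2.42791, 0.0406)–(0.824855, 2.53878, 0.0406)  len=0.1370
  (v1,v5,v2) [++-] → (1.27004, 0.110873, 0.0406)–(1.3506, 0, 0.0406)  len=0.1370
  (v2,v5,v6) [-+-] → (1.27004, 0.110873, 0.0406)–(0.417345, 1.28451, 0.0406)  len=1.4507
  (v4,v8,v5) [--+] → (-2.02922, 1.61138, 0.0406)–(0.824855, 2.53878, 0.0406)  len=3.0010
  (v5,v8,v9) [+-+] → (-2.02922, 1.61138, 0.0406)–(-2.15955, 1.56903, 0.0406)  len=0.1370
  (v5,v9,v6) [++-] → (0.287008, 1.24216, 0.0406)–(0.417345, 1.28451, 0.0406)  len=0.1370
  (v6,v9,v10) [-+-] → (0.287008, 1.24216, 0.0406)–(-1.09265, 0.793861, 0.0406)  len=1.4507
  (v8,v12,v9) [--+] → (-2.15955, -1.43199, 0.0406)–(-2.15955, 1.56903, 0.0406)  len=3.0010
  (v9,v12,v13) [+-+] → (-2.15955, -1.43199, 0.0406)–(-2.15955, -1.56903, 0.0406)  len=0.1370
  (v9,v13,v10) [++-] → (-1.09265, 0.656819, 0.0406)–(-1.09265, 0.793861, 0.0406)  len=0.1370
  (v10,v13,v14) [-+-] → (-1.09265, 0.656819, 0.0406)–(-1.09265, -0.793861, 0.0406)  len=1.4507
  (v12,v16,v13) [--+] → (0.694517, -2.49643, 0.0406)–(-2.15955, -1.56903, 0.0406)  len=3.0010
  (v13,v16,v17) [+-+] → (0.694517, -2.49643, 0.0406)–(0.824855, -2.53878, 0.0406)  len=0.1370
  (v13,v17,v14) [++-] → (-0.962308, -0.836213, 0.0406)–(-1.09265, -0.793861, 0.0406)  len=0.1370
  (v14,v17,v18) [-+-] → (-0.962308, -0.836213, 0.0406)–(0.417345, -1.28451, 0.0406)  len=1.4507
  (v16,v0,v17) [--+] → (2.58884, -0.110873, 0.0406)–(0.824855, -2.53878, 0.0406)  len=3.0011
  (v17,v0,v1) [+-+] → (2.58884, -0.110873, 0.0406)–(2.6694, 0, 0.0406)  len=0.1370
  (v17,v1,v18) [++-] → (0.497902, -1.17364, 0.0406)–(0.417345, -1.28451, 0.0406)  len=0.1370
  (v18,v1,v2) [-+-] → (0.497902, -1.17364, 0.0406)–(1.3506, 0, 0.0406)  len=1.4507

Chained into 2 loop(s):
  loop 1: 10 segments, perimeter = 15.6903
  loop 2: 10 segments, perimeter = 7.9386
Total perimeter = 23.629

loops=2 perimeter=23.629


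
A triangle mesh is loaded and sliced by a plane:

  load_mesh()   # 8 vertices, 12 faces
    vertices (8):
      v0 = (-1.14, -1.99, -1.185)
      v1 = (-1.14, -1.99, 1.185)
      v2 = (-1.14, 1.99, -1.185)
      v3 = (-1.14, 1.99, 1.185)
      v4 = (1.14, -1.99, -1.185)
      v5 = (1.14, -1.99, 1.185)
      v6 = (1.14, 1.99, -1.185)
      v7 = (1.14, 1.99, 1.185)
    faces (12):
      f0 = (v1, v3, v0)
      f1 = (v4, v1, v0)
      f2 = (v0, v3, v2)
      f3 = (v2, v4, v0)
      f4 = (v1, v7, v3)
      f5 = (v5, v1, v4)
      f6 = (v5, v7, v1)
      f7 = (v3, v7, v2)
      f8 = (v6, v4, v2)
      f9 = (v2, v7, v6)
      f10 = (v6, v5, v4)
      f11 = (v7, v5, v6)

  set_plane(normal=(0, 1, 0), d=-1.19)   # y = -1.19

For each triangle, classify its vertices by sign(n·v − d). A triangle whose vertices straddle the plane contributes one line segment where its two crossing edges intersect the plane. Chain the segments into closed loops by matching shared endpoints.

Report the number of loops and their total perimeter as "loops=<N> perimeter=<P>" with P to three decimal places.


loops=1 perimeter=9.300

Straddling triangles (8 of 12):
  (v1,v3,v0) [-+-] → (-1.14, -1.19, 1.185)–(-1.14, -1.19, -0.708618)  len=1.8936
  (v0,v3,v2) [-++] → (-1.14, -1.19, -0.708618)–(-1.14, -1.19, -1.185)  len=0.4764
  (v2,v4,v0) [+--] → (0.681709, -1.19, -1.185)–(-1.14, -1.19, -1.185)  len=1.8217
  (v1,v7,v3) [-++] → (-0.681709, -1.19, 1.185)–(-1.14, -1.19, 1.185)  len=0.4583
  (v5,v7,v1) [-+-] → (1.14, -1.19, 1.185)–(-0.681709, -1.19, 1.185)  len=1.8217
  (v6,v4,v2) [+-+] → (1.14, -1.19, -1.185)–(0.681709, -1.19, -1.185)  len=0.4583
  (v6,v5,v4) [+--] → (1.14, -1.19, 0.708618)–(1.14, -1.19, -1.185)  len=1.8936
  (v7,v5,v6) [+-+] → (1.14, -1.19, 1.185)–(1.14, -1.19, 0.708618)  len=0.4764

Chained into 1 loop(s):
  loop 1: 8 segments, perimeter = 9.3000
Total perimeter = 9.300


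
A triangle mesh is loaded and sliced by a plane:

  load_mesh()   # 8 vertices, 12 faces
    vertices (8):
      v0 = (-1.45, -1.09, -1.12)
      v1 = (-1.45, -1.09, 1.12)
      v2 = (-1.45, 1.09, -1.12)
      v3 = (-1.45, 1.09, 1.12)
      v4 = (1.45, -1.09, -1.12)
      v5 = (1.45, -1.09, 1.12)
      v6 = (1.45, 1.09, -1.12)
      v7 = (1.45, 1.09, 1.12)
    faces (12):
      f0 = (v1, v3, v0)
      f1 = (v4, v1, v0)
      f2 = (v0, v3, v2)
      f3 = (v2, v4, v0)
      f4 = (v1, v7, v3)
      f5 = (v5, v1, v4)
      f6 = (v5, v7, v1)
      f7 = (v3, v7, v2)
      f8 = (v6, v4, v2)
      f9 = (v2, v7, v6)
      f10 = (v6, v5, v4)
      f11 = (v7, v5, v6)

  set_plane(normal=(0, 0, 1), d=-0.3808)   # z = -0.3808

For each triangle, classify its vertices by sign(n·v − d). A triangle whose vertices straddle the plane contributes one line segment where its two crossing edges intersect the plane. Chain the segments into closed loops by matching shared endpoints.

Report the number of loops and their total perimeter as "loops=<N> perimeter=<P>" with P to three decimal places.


loops=1 perimeter=10.160

Straddling triangles (8 of 12):
  (v1,v3,v0) [++-] → (-1.45, -0.3706, -0.3808)–(-1.45, -1.09, -0.3808)  len=0.7194
  (v4,v1,v0) [-+-] → (0.493, -1.09, -0.3808)–(-1.45, -1.09, -0.3808)  len=1.9430
  (v0,v3,v2) [-+-] → (-1.45, -0.3706, -0.3808)–(-1.45, 1.09, -0.3808)  len=1.4606
  (v5,v1,v4) [++-] → (0.493, -1.09, -0.3808)–(1.45, -1.09, -0.3808)  len=0.9570
  (v3,v7,v2) [++-] → (-0.493, 1.09, -0.3808)–(-1.45, 1.09, -0.3808)  len=0.9570
  (v2,v7,v6) [-+-] → (-0.493, 1.09, -0.3808)–(1.45, 1.09, -0.3808)  len=1.9430
  (v6,v5,v4) [-+-] → (1.45, 0.3706, -0.3808)–(1.45, -1.09, -0.3808)  len=1.4606
  (v7,v5,v6) [++-] → (1.45, 0.3706, -0.3808)–(1.45, 1.09, -0.3808)  len=0.7194

Chained into 1 loop(s):
  loop 1: 8 segments, perimeter = 10.1600
Total perimeter = 10.160


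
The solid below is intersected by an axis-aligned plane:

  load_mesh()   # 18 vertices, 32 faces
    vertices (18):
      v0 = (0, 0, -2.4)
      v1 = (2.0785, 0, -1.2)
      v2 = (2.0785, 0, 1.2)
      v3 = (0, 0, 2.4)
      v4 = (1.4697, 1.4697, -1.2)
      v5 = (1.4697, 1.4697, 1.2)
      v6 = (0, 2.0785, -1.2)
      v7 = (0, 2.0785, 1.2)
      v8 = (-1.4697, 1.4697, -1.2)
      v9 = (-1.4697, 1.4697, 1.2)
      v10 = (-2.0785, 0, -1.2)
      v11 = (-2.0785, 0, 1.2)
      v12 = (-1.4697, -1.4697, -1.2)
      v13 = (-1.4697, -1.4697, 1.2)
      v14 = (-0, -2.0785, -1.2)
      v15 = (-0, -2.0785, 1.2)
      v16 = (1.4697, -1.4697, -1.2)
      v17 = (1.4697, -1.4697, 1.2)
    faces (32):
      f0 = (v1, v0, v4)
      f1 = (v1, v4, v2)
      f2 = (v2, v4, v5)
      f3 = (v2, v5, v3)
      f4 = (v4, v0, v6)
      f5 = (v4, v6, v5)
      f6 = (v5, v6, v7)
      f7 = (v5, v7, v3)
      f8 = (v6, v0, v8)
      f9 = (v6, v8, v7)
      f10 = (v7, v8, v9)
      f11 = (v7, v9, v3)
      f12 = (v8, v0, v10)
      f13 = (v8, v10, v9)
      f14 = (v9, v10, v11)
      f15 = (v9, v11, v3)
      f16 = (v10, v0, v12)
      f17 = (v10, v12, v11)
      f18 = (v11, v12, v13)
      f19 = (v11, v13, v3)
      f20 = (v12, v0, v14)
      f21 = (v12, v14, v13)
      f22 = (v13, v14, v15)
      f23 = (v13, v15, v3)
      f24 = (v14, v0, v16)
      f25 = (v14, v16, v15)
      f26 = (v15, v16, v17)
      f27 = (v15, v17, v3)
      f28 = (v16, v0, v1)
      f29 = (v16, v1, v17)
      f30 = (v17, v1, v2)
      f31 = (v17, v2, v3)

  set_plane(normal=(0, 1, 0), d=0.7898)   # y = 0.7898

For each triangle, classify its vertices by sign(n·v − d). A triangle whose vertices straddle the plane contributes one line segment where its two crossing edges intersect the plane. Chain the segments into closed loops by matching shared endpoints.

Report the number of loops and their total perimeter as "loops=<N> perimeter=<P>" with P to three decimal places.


loops=1 perimeter=12.489

Straddling triangles (12 of 32):
  (v1,v0,v4) [--+] → (0.7898, 0.7898, -1.75513)–(1.75134, 0.7898, -1.2)  len=1.1103
  (v1,v4,v2) [-+-] → (1.75134, 0.7898, -1.2)–(1.75134, 0.7898, -0.0897326)  len=1.1103
  (v2,v4,v5) [-++] → (1.75134, 0.7898, -0.0897326)–(1.75134, 0.7898, 1.2)  len=1.2897
  (v2,v5,v3) [-+-] → (1.75134, 0.7898, 1.2)–(0.7898, 0.7898, 1.75513)  len=1.1103
  (v4,v0,v6) [+-+] → (0.7898, 0.7898, -1.75513)–(0, 0.7898, -1.94402)  len=0.8121
  (v5,v7,v3) [++-] → (0, 0.7898, 1.94402)–(0.7898, 0.7898, 1.75513)  len=0.8121
  (v6,v0,v8) [+-+] → (0, 0.7898, -1.94402)–(-0.7898, 0.7898, -1.75513)  len=0.8121
  (v7,v9,v3) [++-] → (-0.7898, 0.7898, 1.75513)–(0, 0.7898, 1.94402)  len=0.8121
  (v8,v0,v10) [+--] → (-0.7898, 0.7898, -1.75513)–(-1.75134, 0.7898, -1.2)  len=1.1103
  (v8,v10,v9) [+-+] → (-1.75134, 0.7898, -1.2)–(-1.75134, 0.7898, 0.0897326)  len=1.2897
  (v9,v10,v11) [+--] → (-1.75134, 0.7898, 0.0897326)–(-1.75134, 0.7898, 1.2)  len=1.1103
  (v9,v11,v3) [+--] → (-1.75134, 0.7898, 1.2)–(-0.7898, 0.7898, 1.75513)  len=1.1103

Chained into 1 loop(s):
  loop 1: 12 segments, perimeter = 12.4894
Total perimeter = 12.489


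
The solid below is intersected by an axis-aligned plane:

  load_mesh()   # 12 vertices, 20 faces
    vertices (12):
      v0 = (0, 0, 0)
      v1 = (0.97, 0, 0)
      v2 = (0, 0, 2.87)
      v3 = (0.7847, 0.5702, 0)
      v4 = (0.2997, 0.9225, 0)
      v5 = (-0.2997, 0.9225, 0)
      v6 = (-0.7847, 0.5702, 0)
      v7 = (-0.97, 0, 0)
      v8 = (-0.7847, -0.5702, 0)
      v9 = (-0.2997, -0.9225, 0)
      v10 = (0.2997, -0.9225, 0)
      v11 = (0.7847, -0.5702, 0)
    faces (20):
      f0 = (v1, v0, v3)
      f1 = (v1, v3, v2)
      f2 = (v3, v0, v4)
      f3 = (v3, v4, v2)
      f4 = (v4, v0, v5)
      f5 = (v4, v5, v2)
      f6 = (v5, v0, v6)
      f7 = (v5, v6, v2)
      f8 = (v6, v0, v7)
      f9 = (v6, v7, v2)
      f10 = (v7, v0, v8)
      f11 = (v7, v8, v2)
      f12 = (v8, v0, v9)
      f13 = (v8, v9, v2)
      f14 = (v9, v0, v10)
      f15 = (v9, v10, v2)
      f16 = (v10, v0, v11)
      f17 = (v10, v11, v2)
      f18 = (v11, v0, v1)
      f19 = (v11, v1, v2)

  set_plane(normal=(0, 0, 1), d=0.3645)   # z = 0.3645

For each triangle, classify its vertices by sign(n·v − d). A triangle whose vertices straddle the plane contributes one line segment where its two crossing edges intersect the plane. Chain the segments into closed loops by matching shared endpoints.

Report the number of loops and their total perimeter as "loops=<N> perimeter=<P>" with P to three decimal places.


Straddling triangles (10 of 20):
  (v1,v3,v2) [--+] → (0.68504, 0.497783, 0.3645)–(0.846807, 0, 0.3645)  len=0.5234
  (v3,v4,v2) [--+] → (0.261637, 0.805339, 0.3645)–(0.68504, 0.497783, 0.3645)  len=0.5233
  (v4,v5,v2) [--+] → (-0.261637, 0.805339, 0.3645)–(0.261637, 0.805339, 0.3645)  len=0.5233
  (v5,v6,v2) [--+] → (-0.68504, 0.497783, 0.3645)–(-0.261637, 0.805339, 0.3645)  len=0.5233
  (v6,v7,v2) [--+] → (-0.846807, 0, 0.3645)–(-0.68504, 0.497783, 0.3645)  len=0.5234
  (v7,v8,v2) [--+] → (-0.68504, -0.497783, 0.3645)–(-0.846807, 0, 0.3645)  len=0.5234
  (v8,v9,v2) [--+] → (-0.261637, -0.805339, 0.3645)–(-0.68504, -0.497783, 0.3645)  len=0.5233
  (v9,v10,v2) [--+] → (0.261637, -0.805339, 0.3645)–(-0.261637, -0.805339, 0.3645)  len=0.5233
  (v10,v11,v2) [--+] → (0.68504, -0.497783, 0.3645)–(0.261637, -0.805339, 0.3645)  len=0.5233
  (v11,v1,v2) [--+] → (0.846807, 0, 0.3645)–(0.68504, -0.497783, 0.3645)  len=0.5234

Chained into 1 loop(s):
  loop 1: 10 segments, perimeter = 5.2335
Total perimeter = 5.233

loops=1 perimeter=5.233


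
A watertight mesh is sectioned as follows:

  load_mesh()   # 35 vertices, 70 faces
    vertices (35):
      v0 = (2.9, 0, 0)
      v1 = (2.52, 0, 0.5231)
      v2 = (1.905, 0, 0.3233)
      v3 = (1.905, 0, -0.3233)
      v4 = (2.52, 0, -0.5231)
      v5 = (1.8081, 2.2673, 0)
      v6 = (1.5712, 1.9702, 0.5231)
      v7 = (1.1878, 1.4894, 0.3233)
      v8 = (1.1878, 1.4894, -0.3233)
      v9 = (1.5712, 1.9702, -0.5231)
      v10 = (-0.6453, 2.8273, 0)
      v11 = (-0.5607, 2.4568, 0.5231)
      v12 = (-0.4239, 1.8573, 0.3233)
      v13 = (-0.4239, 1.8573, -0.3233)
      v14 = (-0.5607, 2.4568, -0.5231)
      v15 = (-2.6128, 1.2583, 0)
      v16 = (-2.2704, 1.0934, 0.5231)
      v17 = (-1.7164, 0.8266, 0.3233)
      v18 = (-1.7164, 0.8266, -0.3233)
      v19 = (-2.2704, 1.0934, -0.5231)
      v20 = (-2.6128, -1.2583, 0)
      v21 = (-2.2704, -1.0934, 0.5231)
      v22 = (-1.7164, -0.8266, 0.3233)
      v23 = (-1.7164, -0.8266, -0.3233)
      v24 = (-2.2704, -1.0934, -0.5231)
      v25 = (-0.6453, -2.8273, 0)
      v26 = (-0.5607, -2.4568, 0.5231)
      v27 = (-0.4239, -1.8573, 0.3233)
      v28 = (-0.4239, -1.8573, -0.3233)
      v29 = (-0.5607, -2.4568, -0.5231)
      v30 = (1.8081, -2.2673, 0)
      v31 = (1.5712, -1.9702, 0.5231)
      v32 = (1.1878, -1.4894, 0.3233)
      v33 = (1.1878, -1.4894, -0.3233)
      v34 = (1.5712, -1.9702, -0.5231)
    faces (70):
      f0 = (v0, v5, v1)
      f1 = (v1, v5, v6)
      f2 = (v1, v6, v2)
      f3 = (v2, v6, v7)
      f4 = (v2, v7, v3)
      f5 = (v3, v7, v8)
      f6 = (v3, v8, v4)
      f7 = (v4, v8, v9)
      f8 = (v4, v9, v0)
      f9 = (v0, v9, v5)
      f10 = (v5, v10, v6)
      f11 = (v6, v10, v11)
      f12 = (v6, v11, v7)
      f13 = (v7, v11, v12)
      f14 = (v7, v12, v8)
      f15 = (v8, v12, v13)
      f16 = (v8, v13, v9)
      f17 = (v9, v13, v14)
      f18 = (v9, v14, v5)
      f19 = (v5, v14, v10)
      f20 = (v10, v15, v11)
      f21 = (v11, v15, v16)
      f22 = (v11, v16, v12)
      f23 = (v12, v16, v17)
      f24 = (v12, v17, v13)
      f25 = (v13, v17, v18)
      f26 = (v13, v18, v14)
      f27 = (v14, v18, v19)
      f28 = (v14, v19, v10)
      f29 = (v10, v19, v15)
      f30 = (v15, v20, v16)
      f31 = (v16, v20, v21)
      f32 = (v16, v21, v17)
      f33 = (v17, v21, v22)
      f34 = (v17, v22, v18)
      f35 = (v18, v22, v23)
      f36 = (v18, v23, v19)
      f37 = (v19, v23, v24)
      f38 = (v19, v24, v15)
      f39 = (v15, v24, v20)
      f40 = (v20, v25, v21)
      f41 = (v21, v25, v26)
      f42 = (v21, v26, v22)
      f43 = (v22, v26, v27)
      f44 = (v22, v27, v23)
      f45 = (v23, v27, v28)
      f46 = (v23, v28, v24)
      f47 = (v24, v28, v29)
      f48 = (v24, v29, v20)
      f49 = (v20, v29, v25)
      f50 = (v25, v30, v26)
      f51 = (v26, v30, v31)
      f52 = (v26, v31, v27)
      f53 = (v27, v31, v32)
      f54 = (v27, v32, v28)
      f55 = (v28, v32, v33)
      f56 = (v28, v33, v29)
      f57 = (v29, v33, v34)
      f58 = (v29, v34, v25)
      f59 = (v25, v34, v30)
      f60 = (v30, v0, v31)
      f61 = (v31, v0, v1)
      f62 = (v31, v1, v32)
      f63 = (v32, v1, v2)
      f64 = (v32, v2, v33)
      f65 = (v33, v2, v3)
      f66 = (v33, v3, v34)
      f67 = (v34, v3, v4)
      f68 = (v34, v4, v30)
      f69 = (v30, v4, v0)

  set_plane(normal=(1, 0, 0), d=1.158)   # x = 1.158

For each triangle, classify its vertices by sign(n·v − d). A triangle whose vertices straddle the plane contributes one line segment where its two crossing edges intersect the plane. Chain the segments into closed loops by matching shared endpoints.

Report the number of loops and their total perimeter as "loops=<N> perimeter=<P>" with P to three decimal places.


loops=2 perimeter=6.223

Straddling triangles (20 of 70):
  (v5,v10,v6) [+-+] → (1.158, 2.41569, 0)–(1.158, 2.12998, 0.425584)  len=0.5126
  (v6,v10,v11) [+--] → (1.158, 2.12998, 0.425584)–(1.158, 2.06451, 0.5231)  len=0.1175
  (v6,v11,v7) [+-+] → (1.158, 2.06451, 0.5231)–(1.158, 1.50589, 0.326705)  len=0.5921
  (v7,v11,v12) [+--] → (1.158, 1.50589, 0.326705)–(1.158, 1.4962, 0.3233)  len=0.0103
  (v7,v12,v8) [+-+] → (1.158, 1.4962, 0.3233)–(1.158, 1.4962, -0.311344)  len=0.6346
  (v8,v12,v13) [+--] → (1.158, 1.4962, -0.311344)–(1.158, 1.4962, -0.3233)  len=0.0120
  (v8,v13,v9) [+-+] → (1.158, 1.4962, -0.3233)–(1.158, 1.94682, -0.48172)  len=0.4777
  (v9,v13,v14) [+--] → (1.158, 1.94682, -0.48172)–(1.158, 2.06451, -0.5231)  len=0.1248
  (v9,v14,v5) [+-+] → (1.158, 2.06451, -0.5231)–(1.158, 2.31931, -0.143561)  len=0.4571
  (v5,v14,v10) [+--] → (1.158, 2.31931, -0.143561)–(1.158, 2.41569, 0)  len=0.1729
  (v25,v30,v26) [-+-] → (1.158, -2.41569, 0)–(1.158, -2.31931, 0.143561)  len=0.1729
  (v26,v30,v31) [-++] → (1.158, -2.31931, 0.143561)–(1.158, -2.06451, 0.5231)  len=0.4571
  (v26,v31,v27) [-+-] → (1.158, -2.06451, 0.5231)–(1.158, -1.94682, 0.48172)  len=0.1248
  (v27,v31,v32) [-++] → (1.158, -1.94682, 0.48172)–(1.158, -1.4962, 0.3233)  len=0.4777
  (v27,v32,v28) [-+-] → (1.158, -1.4962, 0.3233)–(1.158, -1.4962, 0.311344)  len=0.0120
  (v28,v32,v33) [-++] → (1.158, -1.4962, 0.311344)–(1.158, -1.4962, -0.3233)  len=0.6346
  (v28,v33,v29) [-+-] → (1.158, -1.4962, -0.3233)–(1.158, -1.50589, -0.326705)  len=0.0103
  (v29,v33,v34) [-++] → (1.158, -1.50589, -0.326705)–(1.158, -2.06451, -0.5231)  len=0.5921
  (v29,v34,v25) [-+-] → (1.158, -2.06451, -0.5231)–(1.158, -2.12998, -0.425584)  len=0.1175
  (v25,v34,v30) [-++] → (1.158, -2.12998, -0.425584)–(1.158, -2.41569, 0)  len=0.5126

Chained into 2 loop(s):
  loop 1: 10 segments, perimeter = 3.1115
  loop 2: 10 segments, perimeter = 3.1115
Total perimeter = 6.223


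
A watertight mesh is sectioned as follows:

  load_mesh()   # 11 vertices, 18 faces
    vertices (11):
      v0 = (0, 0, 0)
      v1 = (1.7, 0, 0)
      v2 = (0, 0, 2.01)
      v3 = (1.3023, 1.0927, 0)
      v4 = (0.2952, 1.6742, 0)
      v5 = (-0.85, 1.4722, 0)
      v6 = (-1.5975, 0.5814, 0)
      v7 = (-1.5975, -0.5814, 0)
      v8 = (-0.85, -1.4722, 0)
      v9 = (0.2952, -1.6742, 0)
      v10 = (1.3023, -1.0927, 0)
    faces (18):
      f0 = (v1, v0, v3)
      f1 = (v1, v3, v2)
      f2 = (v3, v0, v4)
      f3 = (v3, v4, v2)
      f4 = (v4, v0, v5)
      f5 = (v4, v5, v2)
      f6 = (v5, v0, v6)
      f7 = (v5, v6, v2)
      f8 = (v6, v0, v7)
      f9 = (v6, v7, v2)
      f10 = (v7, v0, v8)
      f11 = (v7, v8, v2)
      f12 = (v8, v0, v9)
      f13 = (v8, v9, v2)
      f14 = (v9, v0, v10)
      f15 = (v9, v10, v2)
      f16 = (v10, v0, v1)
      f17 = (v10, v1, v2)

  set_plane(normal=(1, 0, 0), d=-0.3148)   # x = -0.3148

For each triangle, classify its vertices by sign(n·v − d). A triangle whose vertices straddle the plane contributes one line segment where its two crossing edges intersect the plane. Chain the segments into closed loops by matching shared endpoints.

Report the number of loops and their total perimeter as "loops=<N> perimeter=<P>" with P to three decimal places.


Straddling triangles (10 of 18):
  (v4,v0,v5) [++-] → (-0.3148, 0.545234, 0)–(-0.3148, 1.5666, 0)  len=1.0214
  (v4,v5,v2) [+-+] → (-0.3148, 1.5666, 0)–(-0.3148, 0.545234, 1.26559)  len=1.6263
  (v5,v0,v6) [-+-] → (-0.3148, 0.545234, 0)–(-0.3148, 0.114569, 0)  len=0.4307
  (v5,v6,v2) [--+] → (-0.3148, 0.114569, 1.61391)–(-0.3148, 0.545234, 1.26559)  len=0.5539
  (v6,v0,v7) [-+-] → (-0.3148, 0.114569, 0)–(-0.3148, -0.114569, 0)  len=0.2291
  (v6,v7,v2) [--+] → (-0.3148, -0.114569, 1.61391)–(-0.3148, 0.114569, 1.61391)  len=0.2291
  (v7,v0,v8) [-+-] → (-0.3148, -0.114569, 0)–(-0.3148, -0.545234, 0)  len=0.4307
  (v7,v8,v2) [--+] → (-0.3148, -0.545234, 1.26559)–(-0.3148, -0.114569, 1.61391)  len=0.5539
  (v8,v0,v9) [-++] → (-0.3148, -0.545234, 0)–(-0.3148, -1.5666, 0)  len=1.0214
  (v8,v9,v2) [-++] → (-0.3148, -1.5666, 0)–(-0.3148, -0.545234, 1.26559)  len=1.6263

Chained into 1 loop(s):
  loop 1: 10 segments, perimeter = 7.7228
Total perimeter = 7.723

loops=1 perimeter=7.723


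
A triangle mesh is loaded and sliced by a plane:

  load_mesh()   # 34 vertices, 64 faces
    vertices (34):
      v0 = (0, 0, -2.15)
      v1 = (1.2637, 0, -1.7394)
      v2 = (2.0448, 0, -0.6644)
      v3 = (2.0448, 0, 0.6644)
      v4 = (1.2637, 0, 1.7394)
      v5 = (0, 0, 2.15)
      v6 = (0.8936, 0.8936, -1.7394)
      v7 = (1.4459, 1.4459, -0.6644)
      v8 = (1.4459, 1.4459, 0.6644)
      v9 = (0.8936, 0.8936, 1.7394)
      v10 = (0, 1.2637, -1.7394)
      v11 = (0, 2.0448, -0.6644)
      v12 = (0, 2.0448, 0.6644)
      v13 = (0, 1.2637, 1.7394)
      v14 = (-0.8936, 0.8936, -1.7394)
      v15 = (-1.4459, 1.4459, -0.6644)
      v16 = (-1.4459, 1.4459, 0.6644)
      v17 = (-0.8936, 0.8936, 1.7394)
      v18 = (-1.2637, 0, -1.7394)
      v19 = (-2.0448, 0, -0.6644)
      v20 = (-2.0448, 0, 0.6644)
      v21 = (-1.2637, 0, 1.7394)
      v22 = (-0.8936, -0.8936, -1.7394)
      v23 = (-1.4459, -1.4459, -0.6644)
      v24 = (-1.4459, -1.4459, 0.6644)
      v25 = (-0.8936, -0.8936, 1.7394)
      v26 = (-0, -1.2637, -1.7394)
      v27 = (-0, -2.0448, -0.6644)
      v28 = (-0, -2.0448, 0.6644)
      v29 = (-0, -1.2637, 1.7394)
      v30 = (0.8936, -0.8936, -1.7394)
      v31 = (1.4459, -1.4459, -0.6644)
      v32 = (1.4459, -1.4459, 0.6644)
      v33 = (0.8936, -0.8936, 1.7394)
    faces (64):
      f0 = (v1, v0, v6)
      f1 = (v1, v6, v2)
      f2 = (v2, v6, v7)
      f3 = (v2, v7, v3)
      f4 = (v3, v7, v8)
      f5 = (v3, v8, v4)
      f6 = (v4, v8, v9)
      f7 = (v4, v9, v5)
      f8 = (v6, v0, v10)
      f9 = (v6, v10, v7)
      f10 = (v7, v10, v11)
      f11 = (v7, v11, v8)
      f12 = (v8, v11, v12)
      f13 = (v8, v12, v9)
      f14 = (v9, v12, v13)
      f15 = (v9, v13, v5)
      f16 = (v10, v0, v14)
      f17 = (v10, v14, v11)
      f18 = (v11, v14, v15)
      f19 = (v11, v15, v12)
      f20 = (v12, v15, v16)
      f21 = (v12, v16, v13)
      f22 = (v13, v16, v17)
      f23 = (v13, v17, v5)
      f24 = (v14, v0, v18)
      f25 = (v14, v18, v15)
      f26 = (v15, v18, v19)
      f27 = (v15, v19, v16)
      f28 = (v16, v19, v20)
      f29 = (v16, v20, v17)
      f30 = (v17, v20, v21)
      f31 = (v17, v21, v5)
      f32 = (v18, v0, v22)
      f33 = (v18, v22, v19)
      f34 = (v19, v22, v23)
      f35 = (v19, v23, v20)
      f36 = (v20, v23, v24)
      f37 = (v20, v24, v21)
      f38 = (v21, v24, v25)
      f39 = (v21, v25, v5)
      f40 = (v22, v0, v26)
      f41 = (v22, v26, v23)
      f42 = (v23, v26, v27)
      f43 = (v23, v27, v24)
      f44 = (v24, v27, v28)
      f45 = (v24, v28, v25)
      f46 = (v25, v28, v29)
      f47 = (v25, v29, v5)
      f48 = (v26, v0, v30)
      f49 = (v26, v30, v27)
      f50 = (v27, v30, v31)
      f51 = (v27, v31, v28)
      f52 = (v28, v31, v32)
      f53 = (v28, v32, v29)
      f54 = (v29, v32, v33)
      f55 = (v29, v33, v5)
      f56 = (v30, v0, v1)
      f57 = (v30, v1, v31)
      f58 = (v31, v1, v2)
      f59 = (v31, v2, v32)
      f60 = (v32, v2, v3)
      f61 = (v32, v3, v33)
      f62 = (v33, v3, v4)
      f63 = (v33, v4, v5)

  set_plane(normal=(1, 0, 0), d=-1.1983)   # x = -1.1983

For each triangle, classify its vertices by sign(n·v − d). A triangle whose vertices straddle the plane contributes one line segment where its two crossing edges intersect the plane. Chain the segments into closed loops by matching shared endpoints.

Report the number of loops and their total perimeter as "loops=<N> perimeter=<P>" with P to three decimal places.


loops=1 perimeter=10.468

Straddling triangles (20 of 64):
  (v11,v14,v15) [++-] → (-1.1983, 1.1983, -1.14633)–(-1.1983, 1.54846, -0.6644)  len=0.5957
  (v11,v15,v12) [+-+] → (-1.1983, 1.54846, -0.6644)–(-1.1983, 1.54846, -0.436853)  len=0.2275
  (v12,v15,v16) [+--] → (-1.1983, 1.54846, -0.436853)–(-1.1983, 1.54846, 0.6644)  len=1.1013
  (v12,v16,v13) [+-+] → (-1.1983, 1.54846, 0.6644)–(-1.1983, 1.4147, 0.848486)  len=0.2275
  (v13,v16,v17) [+-+] → (-1.1983, 1.4147, 0.848486)–(-1.1983, 1.1983, 1.14633)  len=0.3682
  (v14,v0,v18) [++-] → (-1.1983, 0, -1.76065)–(-1.1983, 0.157907, -1.7394)  len=0.1593
  (v14,v18,v15) [+--] → (-1.1983, 0.157907, -1.7394)–(-1.1983, 1.1983, -1.14633)  len=1.1976
  (v16,v20,v17) [--+] → (-1.1983, 0.657082, 1.45487)–(-1.1983, 1.1983, 1.14633)  len=0.6230
  (v17,v20,v21) [+--] → (-1.1983, 0.657082, 1.45487)–(-1.1983, 0.157907, 1.7394)  len=0.5746
  (v17,v21,v5) [+-+] → (-1.1983, 0.157907, 1.7394)–(-1.1983, 0, 1.76065)  len=0.1593
  (v18,v0,v22) [-++] → (-1.1983, 0, -1.76065)–(-1.1983, -0.157907, -1.7394)  len=0.1593
  (v18,v22,v19) [-+-] → (-1.1983, -0.157907, -1.7394)–(-1.1983, -0.657082, -1.45487)  len=0.5746
  (v19,v22,v23) [-+-] → (-1.1983, -0.657082, -1.45487)–(-1.1983, -1.1983, -1.14633)  len=0.6230
  (v21,v24,v25) [--+] → (-1.1983, -1.1983, 1.14633)–(-1.1983, -0.157907, 1.7394)  len=1.1976
  (v21,v25,v5) [-++] → (-1.1983, -0.157907, 1.7394)–(-1.1983, 0, 1.76065)  len=0.1593
  (v22,v26,v23) [++-] → (-1.1983, -1.4147, -0.848486)–(-1.1983, -1.1983, -1.14633)  len=0.3682
  (v23,v26,v27) [-++] → (-1.1983, -1.4147, -0.848486)–(-1.1983, -1.54846, -0.6644)  len=0.2275
  (v23,v27,v24) [-+-] → (-1.1983, -1.54846, -0.6644)–(-1.1983, -1.54846, 0.436853)  len=1.1013
  (v24,v27,v28) [-++] → (-1.1983, -1.54846, 0.436853)–(-1.1983, -1.54846, 0.6644)  len=0.2275
  (v24,v28,v25) [-++] → (-1.1983, -1.54846, 0.6644)–(-1.1983, -1.1983, 1.14633)  len=0.5957

Chained into 1 loop(s):
  loop 1: 20 segments, perimeter = 10.4680
Total perimeter = 10.468
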